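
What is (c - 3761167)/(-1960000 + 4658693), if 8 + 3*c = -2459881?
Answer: -4581130/2698693 ≈ -1.6975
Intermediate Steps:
c = -819963 (c = -8/3 + (1/3)*(-2459881) = -8/3 - 2459881/3 = -819963)
(c - 3761167)/(-1960000 + 4658693) = (-819963 - 3761167)/(-1960000 + 4658693) = -4581130/2698693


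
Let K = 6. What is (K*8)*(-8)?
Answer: -384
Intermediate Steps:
(K*8)*(-8) = (6*8)*(-8) = 48*(-8) = -384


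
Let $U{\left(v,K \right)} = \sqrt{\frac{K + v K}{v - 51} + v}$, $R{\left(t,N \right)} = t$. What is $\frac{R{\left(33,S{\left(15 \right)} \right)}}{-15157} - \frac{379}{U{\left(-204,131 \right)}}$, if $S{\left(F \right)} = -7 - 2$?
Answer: $- \frac{33}{15157} + \frac{379 i \sqrt{6483885}}{25427} \approx -0.0021772 + 37.954 i$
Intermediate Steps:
$S{\left(F \right)} = -9$
$U{\left(v,K \right)} = \sqrt{v + \frac{K + K v}{-51 + v}}$ ($U{\left(v,K \right)} = \sqrt{\frac{K + K v}{-51 + v} + v} = \sqrt{v + \frac{K + K v}{-51 + v}}$)
$\frac{R{\left(33,S{\left(15 \right)} \right)}}{-15157} - \frac{379}{U{\left(-204,131 \right)}} = \frac{33}{-15157} - \frac{379}{\sqrt{\frac{131 + 131 \left(-204\right) - 204 \left(-51 - 204\right)}{-51 - 204}}} = 33 \left(- \frac{1}{15157}\right) - \frac{379}{\sqrt{\frac{131 - 26724 - -52020}{-255}}} = - \frac{33}{15157} - \frac{379}{\sqrt{- \frac{131 - 26724 + 52020}{255}}} = - \frac{33}{15157} - \frac{379}{\sqrt{\left(- \frac{1}{255}\right) 25427}} = - \frac{33}{15157} - \frac{379}{\sqrt{- \frac{25427}{255}}} = - \frac{33}{15157} - \frac{379}{\frac{1}{255} i \sqrt{6483885}} = - \frac{33}{15157} - 379 \left(- \frac{i \sqrt{6483885}}{25427}\right) = - \frac{33}{15157} + \frac{379 i \sqrt{6483885}}{25427}$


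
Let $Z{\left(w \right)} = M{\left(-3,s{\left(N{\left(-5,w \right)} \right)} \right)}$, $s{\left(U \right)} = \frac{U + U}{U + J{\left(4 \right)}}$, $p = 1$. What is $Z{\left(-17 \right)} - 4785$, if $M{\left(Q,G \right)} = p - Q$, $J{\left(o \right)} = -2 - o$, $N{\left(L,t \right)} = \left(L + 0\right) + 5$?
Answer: $-4781$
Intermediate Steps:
$N{\left(L,t \right)} = 5 + L$ ($N{\left(L,t \right)} = L + 5 = 5 + L$)
$s{\left(U \right)} = \frac{2 U}{-6 + U}$ ($s{\left(U \right)} = \frac{U + U}{U - 6} = \frac{2 U}{U - 6} = \frac{2 U}{-6 + U}$)
$M{\left(Q,G \right)} = 1 - Q$
$Z{\left(w \right)} = 4$ ($Z{\left(w \right)} = 1 - -3 = 1 + 3 = 4$)
$Z{\left(-17 \right)} - 4785 = 4 - 4785 = -4781$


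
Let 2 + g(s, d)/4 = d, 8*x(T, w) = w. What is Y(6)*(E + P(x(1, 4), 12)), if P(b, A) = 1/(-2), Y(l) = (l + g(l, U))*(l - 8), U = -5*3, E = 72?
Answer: 8866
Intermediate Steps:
U = -15
x(T, w) = w/8
g(s, d) = -8 + 4*d
Y(l) = (-68 + l)*(-8 + l) (Y(l) = (l + (-8 + 4*(-15)))*(l - 8) = (l + (-8 - 60))*(-8 + l) = (l - 68)*(-8 + l) = (-68 + l)*(-8 + l))
P(b, A) = -½
Y(6)*(E + P(x(1, 4), 12)) = (544 + 6² - 76*6)*(72 - ½) = (544 + 36 - 456)*(143/2) = 124*(143/2) = 8866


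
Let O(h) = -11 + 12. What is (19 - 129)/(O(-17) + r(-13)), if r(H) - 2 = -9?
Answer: 55/3 ≈ 18.333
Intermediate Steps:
r(H) = -7 (r(H) = 2 - 9 = -7)
O(h) = 1
(19 - 129)/(O(-17) + r(-13)) = (19 - 129)/(1 - 7) = -110/(-6) = -110*(-1/6) = 55/3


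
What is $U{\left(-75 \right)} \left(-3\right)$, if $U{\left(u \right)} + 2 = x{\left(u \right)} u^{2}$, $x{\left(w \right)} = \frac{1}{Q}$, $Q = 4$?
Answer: $- \frac{16851}{4} \approx -4212.8$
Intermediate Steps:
$x{\left(w \right)} = \frac{1}{4}$
$U{\left(u \right)} = -2 + \frac{u^{2}}{4}$
$U{\left(-75 \right)} \left(-3\right) = \left(-2 + \frac{\left(-75\right)^{2}}{4}\right) \left(-3\right) = \left(-2 + \frac{1}{4} \cdot 5625\right) \left(-3\right) = \left(-2 + \frac{5625}{4}\right) \left(-3\right) = \frac{5617}{4} \left(-3\right) = - \frac{16851}{4}$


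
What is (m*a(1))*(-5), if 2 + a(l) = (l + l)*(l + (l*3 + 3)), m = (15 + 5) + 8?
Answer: -1680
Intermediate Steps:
m = 28 (m = 20 + 8 = 28)
a(l) = -2 + 2*l*(3 + 4*l) (a(l) = -2 + (l + l)*(l + (l*3 + 3)) = -2 + (2*l)*(l + (3*l + 3)) = -2 + (2*l)*(l + (3 + 3*l)) = -2 + (2*l)*(3 + 4*l) = -2 + 2*l*(3 + 4*l))
(m*a(1))*(-5) = (28*(-2 + 6*1 + 8*1**2))*(-5) = (28*(-2 + 6 + 8*1))*(-5) = (28*(-2 + 6 + 8))*(-5) = (28*12)*(-5) = 336*(-5) = -1680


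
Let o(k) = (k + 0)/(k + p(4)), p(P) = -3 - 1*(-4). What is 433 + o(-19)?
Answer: 7813/18 ≈ 434.06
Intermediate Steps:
p(P) = 1 (p(P) = -3 + 4 = 1)
o(k) = k/(1 + k) (o(k) = (k + 0)/(k + 1) = k/(1 + k))
433 + o(-19) = 433 - 19/(1 - 19) = 433 - 19/(-18) = 433 - 19*(-1/18) = 433 + 19/18 = 7813/18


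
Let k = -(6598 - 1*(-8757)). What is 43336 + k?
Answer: 27981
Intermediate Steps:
k = -15355 (k = -(6598 + 8757) = -1*15355 = -15355)
43336 + k = 43336 - 15355 = 27981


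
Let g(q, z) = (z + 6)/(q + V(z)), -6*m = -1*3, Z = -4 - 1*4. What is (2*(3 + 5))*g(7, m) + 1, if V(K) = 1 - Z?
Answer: 15/2 ≈ 7.5000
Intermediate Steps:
Z = -8 (Z = -4 - 4 = -8)
V(K) = 9 (V(K) = 1 - 1*(-8) = 1 + 8 = 9)
m = ½ (m = -(-1)*3/6 = -⅙*(-3) = ½ ≈ 0.50000)
g(q, z) = (6 + z)/(9 + q) (g(q, z) = (z + 6)/(q + 9) = (6 + z)/(9 + q))
(2*(3 + 5))*g(7, m) + 1 = (2*(3 + 5))*((6 + ½)/(9 + 7)) + 1 = (2*8)*((13/2)/16) + 1 = 16*((1/16)*(13/2)) + 1 = 16*(13/32) + 1 = 13/2 + 1 = 15/2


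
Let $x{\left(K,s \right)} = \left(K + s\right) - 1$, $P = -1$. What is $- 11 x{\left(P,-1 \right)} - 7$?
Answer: $26$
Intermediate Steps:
$x{\left(K,s \right)} = -1 + K + s$
$- 11 x{\left(P,-1 \right)} - 7 = - 11 \left(-1 - 1 - 1\right) - 7 = \left(-11\right) \left(-3\right) - 7 = 33 - 7 = 26$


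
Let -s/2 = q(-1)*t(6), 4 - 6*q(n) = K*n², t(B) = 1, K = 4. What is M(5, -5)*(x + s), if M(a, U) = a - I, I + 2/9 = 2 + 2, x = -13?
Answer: -143/9 ≈ -15.889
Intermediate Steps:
I = 34/9 (I = -2/9 + (2 + 2) = -2/9 + 4 = 34/9 ≈ 3.7778)
M(a, U) = -34/9 + a (M(a, U) = a - 1*34/9 = a - 34/9 = -34/9 + a)
q(n) = ⅔ - 2*n²/3
s = 0 (s = -2*(⅔ - ⅔*(-1)²) = -2*(⅔ - ⅔*1) = -2*(⅔ - ⅔) = -0 = -2*0 = 0)
M(5, -5)*(x + s) = (-34/9 + 5)*(-13 + 0) = (11/9)*(-13) = -143/9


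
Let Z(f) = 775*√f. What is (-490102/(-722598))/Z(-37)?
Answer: -6623*I*√37/280006725 ≈ -0.00014388*I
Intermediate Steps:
(-490102/(-722598))/Z(-37) = (-490102/(-722598))/((775*√(-37))) = (-490102*(-1/722598))/((775*(I*√37))) = 245051/(361299*((775*I*√37))) = 245051*(-I*√37/28675)/361299 = -6623*I*√37/280006725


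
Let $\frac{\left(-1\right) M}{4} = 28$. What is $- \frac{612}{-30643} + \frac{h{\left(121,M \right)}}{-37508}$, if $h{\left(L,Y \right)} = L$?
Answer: $\frac{19247093}{1149357644} \approx 0.016746$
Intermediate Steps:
$M = -112$ ($M = \left(-4\right) 28 = -112$)
$- \frac{612}{-30643} + \frac{h{\left(121,M \right)}}{-37508} = - \frac{612}{-30643} + \frac{121}{-37508} = \left(-612\right) \left(- \frac{1}{30643}\right) + 121 \left(- \frac{1}{37508}\right) = \frac{612}{30643} - \frac{121}{37508} = \frac{19247093}{1149357644}$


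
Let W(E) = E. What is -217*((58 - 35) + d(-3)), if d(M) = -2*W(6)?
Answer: -2387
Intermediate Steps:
d(M) = -12 (d(M) = -2*6 = -12)
-217*((58 - 35) + d(-3)) = -217*((58 - 35) - 12) = -217*(23 - 12) = -217*11 = -2387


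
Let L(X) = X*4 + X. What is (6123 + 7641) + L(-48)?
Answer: 13524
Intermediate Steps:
L(X) = 5*X (L(X) = 4*X + X = 5*X)
(6123 + 7641) + L(-48) = (6123 + 7641) + 5*(-48) = 13764 - 240 = 13524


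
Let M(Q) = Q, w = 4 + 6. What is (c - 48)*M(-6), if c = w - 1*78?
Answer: 696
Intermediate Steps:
w = 10
c = -68 (c = 10 - 1*78 = 10 - 78 = -68)
(c - 48)*M(-6) = (-68 - 48)*(-6) = -116*(-6) = 696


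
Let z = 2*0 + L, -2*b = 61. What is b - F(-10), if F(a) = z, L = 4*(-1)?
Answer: -53/2 ≈ -26.500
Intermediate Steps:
L = -4
b = -61/2 (b = -½*61 = -61/2 ≈ -30.500)
z = -4 (z = 2*0 - 4 = 0 - 4 = -4)
F(a) = -4
b - F(-10) = -61/2 - 1*(-4) = -61/2 + 4 = -53/2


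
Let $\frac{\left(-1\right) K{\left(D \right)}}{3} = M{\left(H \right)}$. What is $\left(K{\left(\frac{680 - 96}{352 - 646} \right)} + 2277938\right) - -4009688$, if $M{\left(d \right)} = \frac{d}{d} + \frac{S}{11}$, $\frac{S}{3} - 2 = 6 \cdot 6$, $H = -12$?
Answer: $\frac{69163511}{11} \approx 6.2876 \cdot 10^{6}$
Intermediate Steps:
$S = 114$ ($S = 6 + 3 \cdot 6 \cdot 6 = 6 + 3 \cdot 36 = 6 + 108 = 114$)
$M{\left(d \right)} = \frac{125}{11}$ ($M{\left(d \right)} = \frac{d}{d} + \frac{114}{11} = 1 + 114 \cdot \frac{1}{11} = 1 + \frac{114}{11} = \frac{125}{11}$)
$K{\left(D \right)} = - \frac{375}{11}$ ($K{\left(D \right)} = \left(-3\right) \frac{125}{11} = - \frac{375}{11}$)
$\left(K{\left(\frac{680 - 96}{352 - 646} \right)} + 2277938\right) - -4009688 = \left(- \frac{375}{11} + 2277938\right) - -4009688 = \frac{25056943}{11} + 4009688 = \frac{69163511}{11}$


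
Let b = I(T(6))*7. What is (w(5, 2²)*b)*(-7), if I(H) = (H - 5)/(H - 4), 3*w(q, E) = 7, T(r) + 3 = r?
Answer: -686/3 ≈ -228.67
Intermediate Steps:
T(r) = -3 + r
w(q, E) = 7/3 (w(q, E) = (⅓)*7 = 7/3)
I(H) = (-5 + H)/(-4 + H)
b = 14 (b = ((-5 + (-3 + 6))/(-4 + (-3 + 6)))*7 = ((-5 + 3)/(-4 + 3))*7 = (-2/(-1))*7 = -1*(-2)*7 = 2*7 = 14)
(w(5, 2²)*b)*(-7) = ((7/3)*14)*(-7) = (98/3)*(-7) = -686/3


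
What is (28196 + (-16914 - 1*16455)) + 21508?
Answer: 16335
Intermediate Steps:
(28196 + (-16914 - 1*16455)) + 21508 = (28196 + (-16914 - 16455)) + 21508 = (28196 - 33369) + 21508 = -5173 + 21508 = 16335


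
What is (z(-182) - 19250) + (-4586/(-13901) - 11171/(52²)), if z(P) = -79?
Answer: -726687215543/37588304 ≈ -19333.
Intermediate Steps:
(z(-182) - 19250) + (-4586/(-13901) - 11171/(52²)) = (-79 - 19250) + (-4586/(-13901) - 11171/(52²)) = -19329 + (-4586*(-1/13901) - 11171/2704) = -19329 + (4586/13901 - 11171*1/2704) = -19329 + (4586/13901 - 11171/2704) = -19329 - 142887527/37588304 = -726687215543/37588304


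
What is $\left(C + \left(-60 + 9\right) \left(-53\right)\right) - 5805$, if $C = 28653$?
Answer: $25551$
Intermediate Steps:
$\left(C + \left(-60 + 9\right) \left(-53\right)\right) - 5805 = \left(28653 + \left(-60 + 9\right) \left(-53\right)\right) - 5805 = \left(28653 - -2703\right) - 5805 = \left(28653 + 2703\right) - 5805 = 31356 - 5805 = 25551$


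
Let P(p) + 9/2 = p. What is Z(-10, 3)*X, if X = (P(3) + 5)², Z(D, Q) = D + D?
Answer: -245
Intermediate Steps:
Z(D, Q) = 2*D
P(p) = -9/2 + p
X = 49/4 (X = ((-9/2 + 3) + 5)² = (-3/2 + 5)² = (7/2)² = 49/4 ≈ 12.250)
Z(-10, 3)*X = (2*(-10))*(49/4) = -20*49/4 = -245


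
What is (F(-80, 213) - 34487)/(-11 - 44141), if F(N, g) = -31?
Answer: 17259/22076 ≈ 0.78180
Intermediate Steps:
(F(-80, 213) - 34487)/(-11 - 44141) = (-31 - 34487)/(-11 - 44141) = -34518/(-44152) = -34518*(-1/44152) = 17259/22076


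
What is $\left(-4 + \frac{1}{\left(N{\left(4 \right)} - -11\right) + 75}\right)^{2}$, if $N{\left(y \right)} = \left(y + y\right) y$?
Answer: $\frac{221841}{13924} \approx 15.932$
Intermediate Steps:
$N{\left(y \right)} = 2 y^{2}$ ($N{\left(y \right)} = 2 y y = 2 y^{2}$)
$\left(-4 + \frac{1}{\left(N{\left(4 \right)} - -11\right) + 75}\right)^{2} = \left(-4 + \frac{1}{\left(2 \cdot 4^{2} - -11\right) + 75}\right)^{2} = \left(-4 + \frac{1}{\left(2 \cdot 16 + 11\right) + 75}\right)^{2} = \left(-4 + \frac{1}{\left(32 + 11\right) + 75}\right)^{2} = \left(-4 + \frac{1}{43 + 75}\right)^{2} = \left(-4 + \frac{1}{118}\right)^{2} = \left(- \frac{471}{118}\right)^{2} = \frac{221841}{13924}$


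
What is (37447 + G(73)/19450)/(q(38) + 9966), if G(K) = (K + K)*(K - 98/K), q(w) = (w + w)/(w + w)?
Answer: 364177306/96929075 ≈ 3.7572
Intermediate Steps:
q(w) = 1 (q(w) = (2*w)/((2*w)) = (2*w)*(1/(2*w)) = 1)
G(K) = 2*K*(K - 98/K) (G(K) = (2*K)*(K - 98/K) = 2*K*(K - 98/K))
(37447 + G(73)/19450)/(q(38) + 9966) = (37447 + (-196 + 2*73²)/19450)/(1 + 9966) = (37447 + (-196 + 2*5329)*(1/19450))/9967 = (37447 + (-196 + 10658)*(1/19450))*(1/9967) = (37447 + 10462*(1/19450))*(1/9967) = (37447 + 5231/9725)*(1/9967) = (364177306/9725)*(1/9967) = 364177306/96929075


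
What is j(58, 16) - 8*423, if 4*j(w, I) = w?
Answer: -6739/2 ≈ -3369.5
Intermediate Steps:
j(w, I) = w/4
j(58, 16) - 8*423 = (1/4)*58 - 8*423 = 29/2 - 3384 = -6739/2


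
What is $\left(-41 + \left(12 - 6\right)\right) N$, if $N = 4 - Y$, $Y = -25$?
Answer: $-1015$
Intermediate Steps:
$N = 29$ ($N = 4 - -25 = 4 + 25 = 29$)
$\left(-41 + \left(12 - 6\right)\right) N = \left(-41 + \left(12 - 6\right)\right) 29 = \left(-41 + 6\right) 29 = \left(-35\right) 29 = -1015$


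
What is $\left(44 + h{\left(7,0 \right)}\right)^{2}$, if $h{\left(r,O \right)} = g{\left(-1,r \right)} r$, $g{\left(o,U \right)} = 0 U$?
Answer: $1936$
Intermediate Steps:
$g{\left(o,U \right)} = 0$
$h{\left(r,O \right)} = 0$ ($h{\left(r,O \right)} = 0 r = 0$)
$\left(44 + h{\left(7,0 \right)}\right)^{2} = \left(44 + 0\right)^{2} = 44^{2} = 1936$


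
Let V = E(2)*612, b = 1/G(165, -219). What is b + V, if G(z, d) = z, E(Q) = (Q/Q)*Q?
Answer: 201961/165 ≈ 1224.0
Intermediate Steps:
E(Q) = Q (E(Q) = 1*Q = Q)
b = 1/165 ≈ 0.0060606
V = 1224 (V = 2*612 = 1224)
b + V = 1/165 + 1224 = 201961/165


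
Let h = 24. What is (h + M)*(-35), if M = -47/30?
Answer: -4711/6 ≈ -785.17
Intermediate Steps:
M = -47/30 (M = -47*1/30 = -47/30 ≈ -1.5667)
(h + M)*(-35) = (24 - 47/30)*(-35) = (673/30)*(-35) = -4711/6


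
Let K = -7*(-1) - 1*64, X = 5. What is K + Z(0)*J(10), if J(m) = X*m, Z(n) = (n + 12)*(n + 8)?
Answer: 4743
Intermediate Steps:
K = -57 (K = 7 - 64 = -57)
Z(n) = (8 + n)*(12 + n) (Z(n) = (12 + n)*(8 + n) = (8 + n)*(12 + n))
J(m) = 5*m
K + Z(0)*J(10) = -57 + (96 + 0² + 20*0)*(5*10) = -57 + (96 + 0 + 0)*50 = -57 + 96*50 = -57 + 4800 = 4743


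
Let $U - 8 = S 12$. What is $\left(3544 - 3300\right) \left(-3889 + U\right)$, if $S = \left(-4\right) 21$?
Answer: $-1192916$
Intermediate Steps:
$S = -84$
$U = -1000$ ($U = 8 - 1008 = -1000$)
$\left(3544 - 3300\right) \left(-3889 + U\right) = \left(3544 - 3300\right) \left(-3889 - 1000\right) = 244 \left(-4889\right) = -1192916$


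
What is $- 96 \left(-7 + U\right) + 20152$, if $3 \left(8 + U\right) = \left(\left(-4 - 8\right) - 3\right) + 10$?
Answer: $21752$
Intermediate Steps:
$U = - \frac{29}{3}$ ($U = -8 + \frac{\left(\left(-4 - 8\right) - 3\right) + 10}{3} = -8 + \frac{\left(-12 - 3\right) + 10}{3} = -8 + \frac{-15 + 10}{3} = -8 + \frac{1}{3} \left(-5\right) = -8 - \frac{5}{3} = - \frac{29}{3} \approx -9.6667$)
$- 96 \left(-7 + U\right) + 20152 = - 96 \left(-7 - \frac{29}{3}\right) + 20152 = \left(-96\right) \left(- \frac{50}{3}\right) + 20152 = 1600 + 20152 = 21752$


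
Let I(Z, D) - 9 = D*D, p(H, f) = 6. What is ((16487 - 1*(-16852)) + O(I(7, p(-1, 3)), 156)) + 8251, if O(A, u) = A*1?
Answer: 41635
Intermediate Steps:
I(Z, D) = 9 + D² (I(Z, D) = 9 + D*D = 9 + D²)
O(A, u) = A
((16487 - 1*(-16852)) + O(I(7, p(-1, 3)), 156)) + 8251 = ((16487 - 1*(-16852)) + (9 + 6²)) + 8251 = ((16487 + 16852) + (9 + 36)) + 8251 = (33339 + 45) + 8251 = 33384 + 8251 = 41635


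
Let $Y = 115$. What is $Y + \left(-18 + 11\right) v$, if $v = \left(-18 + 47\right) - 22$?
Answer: $66$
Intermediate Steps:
$v = 7$ ($v = 29 - 22 = 7$)
$Y + \left(-18 + 11\right) v = 115 + \left(-18 + 11\right) 7 = 115 - 49 = 66$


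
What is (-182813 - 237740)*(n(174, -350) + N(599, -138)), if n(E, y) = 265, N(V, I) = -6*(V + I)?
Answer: 1051803053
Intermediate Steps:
N(V, I) = -6*I - 6*V (N(V, I) = -6*(I + V) = -6*I - 6*V)
(-182813 - 237740)*(n(174, -350) + N(599, -138)) = (-182813 - 237740)*(265 + (-6*(-138) - 6*599)) = -420553*(265 + (828 - 3594)) = -420553*(265 - 2766) = -420553*(-2501) = 1051803053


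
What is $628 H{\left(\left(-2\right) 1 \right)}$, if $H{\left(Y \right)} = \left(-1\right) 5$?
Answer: $-3140$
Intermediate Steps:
$H{\left(Y \right)} = -5$
$628 H{\left(\left(-2\right) 1 \right)} = 628 \left(-5\right) = -3140$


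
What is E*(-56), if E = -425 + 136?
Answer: 16184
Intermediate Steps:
E = -289
E*(-56) = -289*(-56) = 16184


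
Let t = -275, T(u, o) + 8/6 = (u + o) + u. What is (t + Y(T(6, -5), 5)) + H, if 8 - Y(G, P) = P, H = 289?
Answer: 17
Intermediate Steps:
T(u, o) = -4/3 + o + 2*u (T(u, o) = -4/3 + ((u + o) + u) = -4/3 + ((o + u) + u) = -4/3 + (o + 2*u) = -4/3 + o + 2*u)
Y(G, P) = 8 - P
(t + Y(T(6, -5), 5)) + H = (-275 + (8 - 1*5)) + 289 = (-275 + (8 - 5)) + 289 = (-275 + 3) + 289 = -272 + 289 = 17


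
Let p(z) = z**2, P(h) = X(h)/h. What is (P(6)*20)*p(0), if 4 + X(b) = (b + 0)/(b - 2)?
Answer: 0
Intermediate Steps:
X(b) = -4 + b/(-2 + b) (X(b) = -4 + (b + 0)/(b - 2) = -4 + b/(-2 + b))
P(h) = (8 - 3*h)/(h*(-2 + h)) (P(h) = ((8 - 3*h)/(-2 + h))/h = (8 - 3*h)/(h*(-2 + h)))
(P(6)*20)*p(0) = (((8 - 3*6)/(6*(-2 + 6)))*20)*0**2 = (((1/6)*(8 - 18)/4)*20)*0 = (((1/6)*(1/4)*(-10))*20)*0 = -5/12*20*0 = -25/3*0 = 0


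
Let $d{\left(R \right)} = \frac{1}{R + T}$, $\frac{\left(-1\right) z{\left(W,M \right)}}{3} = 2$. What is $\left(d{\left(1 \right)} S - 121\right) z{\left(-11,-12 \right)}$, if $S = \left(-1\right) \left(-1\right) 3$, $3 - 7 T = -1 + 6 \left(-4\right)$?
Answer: $\frac{3612}{5} \approx 722.4$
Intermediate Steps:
$T = 4$ ($T = \frac{3}{7} - \frac{-1 + 6 \left(-4\right)}{7} = \frac{3}{7} - \frac{-1 - 24}{7} = \frac{3}{7} - - \frac{25}{7} = \frac{3}{7} + \frac{25}{7} = 4$)
$z{\left(W,M \right)} = -6$ ($z{\left(W,M \right)} = \left(-3\right) 2 = -6$)
$S = 3$ ($S = 1 \cdot 3 = 3$)
$d{\left(R \right)} = \frac{1}{4 + R}$ ($d{\left(R \right)} = \frac{1}{R + 4} = \frac{1}{4 + R}$)
$\left(d{\left(1 \right)} S - 121\right) z{\left(-11,-12 \right)} = \left(\frac{1}{4 + 1} \cdot 3 - 121\right) \left(-6\right) = \left(\frac{1}{5} \cdot 3 - 121\right) \left(-6\right) = \left(\frac{3}{5} - 121\right) \left(-6\right) = \left(- \frac{602}{5}\right) \left(-6\right) = \frac{3612}{5}$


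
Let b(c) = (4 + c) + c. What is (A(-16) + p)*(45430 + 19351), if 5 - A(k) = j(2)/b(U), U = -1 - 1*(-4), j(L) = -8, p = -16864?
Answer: -5460455271/5 ≈ -1.0921e+9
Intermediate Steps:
U = 3 (U = -1 + 4 = 3)
b(c) = 4 + 2*c
A(k) = 29/5 (A(k) = 5 - (-8)/(4 + 2*3) = 5 - (-8)/(4 + 6) = 5 - (-8)/10 = 5 - 1*(-⅘) = 5 + ⅘ = 29/5)
(A(-16) + p)*(45430 + 19351) = (29/5 - 16864)*(45430 + 19351) = -84291/5*64781 = -5460455271/5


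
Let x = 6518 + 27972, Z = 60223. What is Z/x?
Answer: 60223/34490 ≈ 1.7461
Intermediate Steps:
x = 34490
Z/x = 60223/34490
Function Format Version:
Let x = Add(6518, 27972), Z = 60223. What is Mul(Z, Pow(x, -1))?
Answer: Rational(60223, 34490) ≈ 1.7461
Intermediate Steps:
x = 34490
Mul(Z, Pow(x, -1)) = Mul(60223, Pow(34490, -1)) = Mul(60223, Rational(1, 34490)) = Rational(60223, 34490)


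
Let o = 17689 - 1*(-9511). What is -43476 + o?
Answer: -16276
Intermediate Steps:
o = 27200 (o = 17689 + 9511 = 27200)
-43476 + o = -43476 + 27200 = -16276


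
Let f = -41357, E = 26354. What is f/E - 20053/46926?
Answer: -56118076/28106541 ≈ -1.9966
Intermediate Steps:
f/E - 20053/46926 = -41357/26354 - 20053/46926 = -41357*1/26354 - 20053*1/46926 = -41357/26354 - 1823/4266 = -56118076/28106541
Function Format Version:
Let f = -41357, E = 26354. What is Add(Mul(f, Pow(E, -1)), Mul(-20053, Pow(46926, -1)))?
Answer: Rational(-56118076, 28106541) ≈ -1.9966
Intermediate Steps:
Add(Mul(f, Pow(E, -1)), Mul(-20053, Pow(46926, -1))) = Add(Mul(-41357, Pow(26354, -1)), Mul(-20053, Pow(46926, -1))) = Add(Mul(-41357, Rational(1, 26354)), Mul(-20053, Rational(1, 46926))) = Add(Rational(-41357, 26354), Rational(-1823, 4266)) = Rational(-56118076, 28106541)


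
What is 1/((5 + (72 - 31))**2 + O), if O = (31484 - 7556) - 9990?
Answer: 1/16054 ≈ 6.2290e-5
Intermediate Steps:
O = 13938 (O = 23928 - 9990 = 13938)
1/((5 + (72 - 31))**2 + O) = 1/((5 + (72 - 31))**2 + 13938) = 1/((5 + 41)**2 + 13938) = 1/(46**2 + 13938) = 1/(2116 + 13938) = 1/16054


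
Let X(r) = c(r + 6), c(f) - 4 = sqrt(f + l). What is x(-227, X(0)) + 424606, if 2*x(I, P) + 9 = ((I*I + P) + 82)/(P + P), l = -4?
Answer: 1713153/4 - 7373*sqrt(2)/8 ≈ 4.2699e+5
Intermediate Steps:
c(f) = 4 + sqrt(-4 + f) (c(f) = 4 + sqrt(f - 4) = 4 + sqrt(-4 + f))
X(r) = 4 + sqrt(2 + r) (X(r) = 4 + sqrt(-4 + (r + 6)) = 4 + sqrt(-4 + (6 + r)) = 4 + sqrt(2 + r))
x(I, P) = -9/2 + (82 + P + I**2)/(4*P) (x(I, P) = -9/2 + (((I*I + P) + 82)/(P + P))/2 = -9/2 + (((I**2 + P) + 82)/((2*P)))/2 = -9/2 + (((P + I**2) + 82)*(1/(2*P)))/2 = -9/2 + ((82 + P + I**2)*(1/(2*P)))/2 = -9/2 + ((82 + P + I**2)/(2*P))/2 = -9/2 + (82 + P + I**2)/(4*P))
x(-227, X(0)) + 424606 = (82 + (-227)**2 - 17*(4 + sqrt(2 + 0)))/(4*(4 + sqrt(2 + 0))) + 424606 = (82 + 51529 - 17*(4 + sqrt(2)))/(4*(4 + sqrt(2))) + 424606 = (82 + 51529 + (-68 - 17*sqrt(2)))/(4*(4 + sqrt(2))) + 424606 = (51543 - 17*sqrt(2))/(4*(4 + sqrt(2))) + 424606 = 424606 + (51543 - 17*sqrt(2))/(4*(4 + sqrt(2)))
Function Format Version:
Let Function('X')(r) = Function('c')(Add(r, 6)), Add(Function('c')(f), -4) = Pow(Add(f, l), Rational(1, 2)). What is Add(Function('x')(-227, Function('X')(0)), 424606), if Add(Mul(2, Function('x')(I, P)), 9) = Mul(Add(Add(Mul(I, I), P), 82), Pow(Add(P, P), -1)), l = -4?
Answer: Add(Rational(1713153, 4), Mul(Rational(-7373, 8), Pow(2, Rational(1, 2)))) ≈ 4.2699e+5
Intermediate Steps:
Function('c')(f) = Add(4, Pow(Add(-4, f), Rational(1, 2))) (Function('c')(f) = Add(4, Pow(Add(f, -4), Rational(1, 2))) = Add(4, Pow(Add(-4, f), Rational(1, 2))))
Function('X')(r) = Add(4, Pow(Add(2, r), Rational(1, 2))) (Function('X')(r) = Add(4, Pow(Add(-4, Add(r, 6)), Rational(1, 2))) = Add(4, Pow(Add(-4, Add(6, r)), Rational(1, 2))) = Add(4, Pow(Add(2, r), Rational(1, 2))))
Function('x')(I, P) = Add(Rational(-9, 2), Mul(Rational(1, 4), Pow(P, -1), Add(82, P, Pow(I, 2)))) (Function('x')(I, P) = Add(Rational(-9, 2), Mul(Rational(1, 2), Mul(Add(Add(Mul(I, I), P), 82), Pow(Add(P, P), -1)))) = Add(Rational(-9, 2), Mul(Rational(1, 2), Mul(Add(Add(Pow(I, 2), P), 82), Pow(Mul(2, P), -1)))) = Add(Rational(-9, 2), Mul(Rational(1, 2), Mul(Add(Add(P, Pow(I, 2)), 82), Mul(Rational(1, 2), Pow(P, -1))))) = Add(Rational(-9, 2), Mul(Rational(1, 2), Mul(Add(82, P, Pow(I, 2)), Mul(Rational(1, 2), Pow(P, -1))))) = Add(Rational(-9, 2), Mul(Rational(1, 2), Mul(Rational(1, 2), Pow(P, -1), Add(82, P, Pow(I, 2))))) = Add(Rational(-9, 2), Mul(Rational(1, 4), Pow(P, -1), Add(82, P, Pow(I, 2)))))
Add(Function('x')(-227, Function('X')(0)), 424606) = Add(Mul(Rational(1, 4), Pow(Add(4, Pow(Add(2, 0), Rational(1, 2))), -1), Add(82, Pow(-227, 2), Mul(-17, Add(4, Pow(Add(2, 0), Rational(1, 2)))))), 424606) = Add(Mul(Rational(1, 4), Pow(Add(4, Pow(2, Rational(1, 2))), -1), Add(82, 51529, Mul(-17, Add(4, Pow(2, Rational(1, 2)))))), 424606) = Add(Mul(Rational(1, 4), Pow(Add(4, Pow(2, Rational(1, 2))), -1), Add(82, 51529, Add(-68, Mul(-17, Pow(2, Rational(1, 2)))))), 424606) = Add(Mul(Rational(1, 4), Pow(Add(4, Pow(2, Rational(1, 2))), -1), Add(51543, Mul(-17, Pow(2, Rational(1, 2))))), 424606) = Add(424606, Mul(Rational(1, 4), Pow(Add(4, Pow(2, Rational(1, 2))), -1), Add(51543, Mul(-17, Pow(2, Rational(1, 2))))))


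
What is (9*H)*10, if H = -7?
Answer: -630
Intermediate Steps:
(9*H)*10 = (9*(-7))*10 = -63*10 = -630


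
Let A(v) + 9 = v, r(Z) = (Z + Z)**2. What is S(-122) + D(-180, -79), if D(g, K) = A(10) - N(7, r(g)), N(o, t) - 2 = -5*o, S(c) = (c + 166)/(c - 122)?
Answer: 2063/61 ≈ 33.820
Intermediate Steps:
r(Z) = 4*Z**2 (r(Z) = (2*Z)**2 = 4*Z**2)
S(c) = (166 + c)/(-122 + c)
A(v) = -9 + v
N(o, t) = 2 - 5*o
D(g, K) = 34 (D(g, K) = (-9 + 10) - (2 - 5*7) = 1 - (2 - 35) = 1 - 1*(-33) = 1 + 33 = 34)
S(-122) + D(-180, -79) = (166 - 122)/(-122 - 122) + 34 = 44/(-244) + 34 = -1/244*44 + 34 = -11/61 + 34 = 2063/61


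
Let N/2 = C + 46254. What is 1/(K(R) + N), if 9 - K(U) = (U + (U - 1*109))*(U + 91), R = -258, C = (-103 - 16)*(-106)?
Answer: 1/13370 ≈ 7.4794e-5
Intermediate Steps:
C = 12614 (C = -119*(-106) = 12614)
K(U) = 9 - (-109 + 2*U)*(91 + U) (K(U) = 9 - (U + (U - 1*109))*(U + 91) = 9 - (U + (U - 109))*(91 + U) = 9 - (U + (-109 + U))*(91 + U) = 9 - (-109 + 2*U)*(91 + U))
N = 117736 (N = 2*(12614 + 46254) = 2*58868 = 117736)
1/(K(R) + N) = 1/((9928 - 73*(-258) - 2*(-258)²) + 117736) = 1/((9928 + 18834 - 2*66564) + 117736) = 1/((9928 + 18834 - 133128) + 117736) = 1/(-104366 + 117736) = 1/13370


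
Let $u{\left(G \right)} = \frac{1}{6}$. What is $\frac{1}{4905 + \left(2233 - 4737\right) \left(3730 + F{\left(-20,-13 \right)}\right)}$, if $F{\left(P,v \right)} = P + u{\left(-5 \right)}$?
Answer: $- \frac{3}{27856057} \approx -1.077 \cdot 10^{-7}$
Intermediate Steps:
$u{\left(G \right)} = \frac{1}{6}$
$F{\left(P,v \right)} = \frac{1}{6} + P$ ($F{\left(P,v \right)} = P + \frac{1}{6} = \frac{1}{6} + P$)
$\frac{1}{4905 + \left(2233 - 4737\right) \left(3730 + F{\left(-20,-13 \right)}\right)} = \frac{1}{4905 + \left(2233 - 4737\right) \left(3730 + \left(\frac{1}{6} - 20\right)\right)} = \frac{1}{4905 - 2504 \left(3730 - \frac{119}{6}\right)} = \frac{1}{4905 - \frac{27870772}{3}} = \frac{1}{- \frac{27856057}{3}} = - \frac{3}{27856057}$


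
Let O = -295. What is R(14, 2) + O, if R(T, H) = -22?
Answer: -317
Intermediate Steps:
R(14, 2) + O = -22 - 295 = -317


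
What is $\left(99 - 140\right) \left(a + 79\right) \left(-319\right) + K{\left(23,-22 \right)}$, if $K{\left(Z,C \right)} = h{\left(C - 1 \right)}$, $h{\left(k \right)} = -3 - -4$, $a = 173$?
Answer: $3295909$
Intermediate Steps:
$h{\left(k \right)} = 1$ ($h{\left(k \right)} = -3 + 4 = 1$)
$K{\left(Z,C \right)} = 1$
$\left(99 - 140\right) \left(a + 79\right) \left(-319\right) + K{\left(23,-22 \right)} = \left(99 - 140\right) \left(173 + 79\right) \left(-319\right) + 1 = \left(-41\right) 252 \left(-319\right) + 1 = \left(-10332\right) \left(-319\right) + 1 = 3295908 + 1 = 3295909$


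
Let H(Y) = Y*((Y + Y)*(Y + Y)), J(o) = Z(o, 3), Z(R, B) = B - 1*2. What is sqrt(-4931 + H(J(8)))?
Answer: I*sqrt(4927) ≈ 70.193*I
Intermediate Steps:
Z(R, B) = -2 + B (Z(R, B) = B - 2 = -2 + B)
J(o) = 1 (J(o) = -2 + 3 = 1)
H(Y) = 4*Y**3 (H(Y) = Y*((2*Y)*(2*Y)) = Y*(4*Y**2) = 4*Y**3)
sqrt(-4931 + H(J(8))) = sqrt(-4931 + 4*1**3) = sqrt(-4931 + 4*1) = sqrt(-4931 + 4) = sqrt(-4927) = I*sqrt(4927)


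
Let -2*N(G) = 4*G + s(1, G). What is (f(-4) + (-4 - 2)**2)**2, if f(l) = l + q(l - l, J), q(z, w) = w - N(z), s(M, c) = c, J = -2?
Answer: 900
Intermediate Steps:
N(G) = -5*G/2 (N(G) = -(4*G + G)/2 = -5*G/2)
q(z, w) = w + 5*z/2 (q(z, w) = w - (-5)*z/2 = w + 5*z/2)
f(l) = -2 + l (f(l) = l + (-2 + 5*(l - l)/2) = l + (-2 + (5/2)*0) = l + (-2 + 0) = l - 2 = -2 + l)
(f(-4) + (-4 - 2)**2)**2 = ((-2 - 4) + (-4 - 2)**2)**2 = (-6 + (-6)**2)**2 = (-6 + 36)**2 = 30**2 = 900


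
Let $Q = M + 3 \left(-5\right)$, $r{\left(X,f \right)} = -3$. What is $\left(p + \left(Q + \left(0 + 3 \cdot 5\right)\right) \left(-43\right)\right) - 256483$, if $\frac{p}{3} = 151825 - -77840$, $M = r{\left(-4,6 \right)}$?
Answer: $432641$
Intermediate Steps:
$M = -3$
$Q = -18$ ($Q = -3 + 3 \left(-5\right) = -3 - 15 = -18$)
$p = 688995$ ($p = 3 \left(151825 - -77840\right) = 3 \left(151825 + 77840\right) = 3 \cdot 229665 = 688995$)
$\left(p + \left(Q + \left(0 + 3 \cdot 5\right)\right) \left(-43\right)\right) - 256483 = \left(688995 + \left(-18 + \left(0 + 3 \cdot 5\right)\right) \left(-43\right)\right) - 256483 = \left(688995 + \left(-18 + \left(0 + 15\right)\right) \left(-43\right)\right) - 256483 = \left(688995 + \left(-18 + 15\right) \left(-43\right)\right) - 256483 = \left(688995 - -129\right) - 256483 = \left(688995 + 129\right) - 256483 = 689124 - 256483 = 432641$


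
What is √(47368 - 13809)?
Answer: √33559 ≈ 183.19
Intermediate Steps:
√(47368 - 13809) = √33559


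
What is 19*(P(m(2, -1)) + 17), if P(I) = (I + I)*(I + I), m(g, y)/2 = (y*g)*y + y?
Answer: 627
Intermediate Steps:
m(g, y) = 2*y + 2*g*y**2 (m(g, y) = 2*((y*g)*y + y) = 2*((g*y)*y + y) = 2*(g*y**2 + y) = 2*(y + g*y**2) = 2*y + 2*g*y**2)
P(I) = 4*I**2 (P(I) = (2*I)*(2*I) = 4*I**2)
19*(P(m(2, -1)) + 17) = 19*(4*(2*(-1)*(1 + 2*(-1)))**2 + 17) = 19*(4*(2*(-1)*(1 - 2))**2 + 17) = 19*(4*(2*(-1)*(-1))**2 + 17) = 19*(4*2**2 + 17) = 19*(4*4 + 17) = 19*(16 + 17) = 19*33 = 627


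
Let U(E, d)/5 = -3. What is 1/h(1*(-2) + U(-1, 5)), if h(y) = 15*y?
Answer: -1/255 ≈ -0.0039216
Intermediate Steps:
U(E, d) = -15 (U(E, d) = 5*(-3) = -15)
1/h(1*(-2) + U(-1, 5)) = 1/(15*(1*(-2) - 15)) = 1/(15*(-2 - 15)) = 1/(15*(-17)) = 1/(-255) = -1/255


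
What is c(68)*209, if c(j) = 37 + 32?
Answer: 14421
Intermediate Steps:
c(j) = 69
c(68)*209 = 69*209 = 14421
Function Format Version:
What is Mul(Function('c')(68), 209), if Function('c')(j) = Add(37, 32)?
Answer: 14421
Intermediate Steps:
Function('c')(j) = 69
Mul(Function('c')(68), 209) = Mul(69, 209) = 14421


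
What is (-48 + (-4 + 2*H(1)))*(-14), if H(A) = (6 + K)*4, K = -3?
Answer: 392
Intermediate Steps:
H(A) = 12 (H(A) = (6 - 3)*4 = 3*4 = 12)
(-48 + (-4 + 2*H(1)))*(-14) = (-48 + (-4 + 2*12))*(-14) = (-48 + (-4 + 24))*(-14) = (-48 + 20)*(-14) = -28*(-14) = 392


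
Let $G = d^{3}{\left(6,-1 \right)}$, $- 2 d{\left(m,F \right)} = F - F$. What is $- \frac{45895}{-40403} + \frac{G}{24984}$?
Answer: $\frac{45895}{40403} \approx 1.1359$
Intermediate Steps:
$d{\left(m,F \right)} = 0$ ($d{\left(m,F \right)} = - \frac{F - F}{2} = \left(- \frac{1}{2}\right) 0 = 0$)
$G = 0$ ($G = 0^{3} = 0$)
$- \frac{45895}{-40403} + \frac{G}{24984} = - \frac{45895}{-40403} + \frac{0}{24984} = \left(-45895\right) \left(- \frac{1}{40403}\right) + 0 \cdot \frac{1}{24984} = \frac{45895}{40403} + 0 = \frac{45895}{40403}$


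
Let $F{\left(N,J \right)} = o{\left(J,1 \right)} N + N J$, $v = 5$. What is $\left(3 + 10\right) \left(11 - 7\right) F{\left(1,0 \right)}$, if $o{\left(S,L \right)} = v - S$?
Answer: $260$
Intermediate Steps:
$o{\left(S,L \right)} = 5 - S$
$F{\left(N,J \right)} = J N + N \left(5 - J\right)$ ($F{\left(N,J \right)} = \left(5 - J\right) N + N J = N \left(5 - J\right) + J N = J N + N \left(5 - J\right)$)
$\left(3 + 10\right) \left(11 - 7\right) F{\left(1,0 \right)} = \left(3 + 10\right) \left(11 - 7\right) 5 \cdot 1 = 13 \left(11 - 7\right) 5 = 13 \cdot 4 \cdot 5 = 52 \cdot 5 = 260$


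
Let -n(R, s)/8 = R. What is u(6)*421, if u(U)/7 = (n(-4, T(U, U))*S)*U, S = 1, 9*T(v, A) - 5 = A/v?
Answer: 565824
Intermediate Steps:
T(v, A) = 5/9 + A/(9*v) (T(v, A) = 5/9 + (A/v)/9 = 5/9 + A/(9*v))
n(R, s) = -8*R
u(U) = 224*U (u(U) = 7*((-8*(-4)*1)*U) = 7*((32*1)*U) = 7*(32*U) = 224*U)
u(6)*421 = (224*6)*421 = 1344*421 = 565824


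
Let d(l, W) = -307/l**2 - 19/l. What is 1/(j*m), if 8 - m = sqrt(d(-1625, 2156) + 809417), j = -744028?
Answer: 5281250/397533750476471351 + 4875*sqrt(237485199577)/1590135001905885404 ≈ 1.5073e-9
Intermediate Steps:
d(l, W) = -307/l**2 - 19/l
m = 8 - 3*sqrt(237485199577)/1625 (m = 8 - sqrt((-307 - 19*(-1625))/(-1625)**2 + 809417) = 8 - sqrt((-307 + 30875)/2640625 + 809417) = 8 - sqrt((1/2640625)*30568 + 809417) = 8 - sqrt(30568/2640625 + 809417) = 8 - sqrt(2137366796193/2640625) = 8 - 3*sqrt(237485199577)/1625 ≈ -891.68)
1/(j*m) = 1/((-744028)*(8 - 3*sqrt(237485199577)/1625)) = -1/(744028*(8 - 3*sqrt(237485199577)/1625))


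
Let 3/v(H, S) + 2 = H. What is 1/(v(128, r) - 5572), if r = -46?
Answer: -42/234023 ≈ -0.00017947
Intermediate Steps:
v(H, S) = 3/(-2 + H)
1/(v(128, r) - 5572) = 1/(3/(-2 + 128) - 5572) = 1/(3/126 - 5572) = 1/(3*(1/126) - 5572) = 1/(1/42 - 5572) = 1/(-234023/42) = -42/234023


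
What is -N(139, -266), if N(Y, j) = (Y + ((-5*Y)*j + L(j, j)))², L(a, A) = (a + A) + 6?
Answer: -34033977289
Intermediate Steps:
L(a, A) = 6 + A + a (L(a, A) = (A + a) + 6 = 6 + A + a)
N(Y, j) = (6 + Y + 2*j - 5*Y*j)² (N(Y, j) = (Y + ((-5*Y)*j + (6 + j + j)))² = (Y + (-5*Y*j + (6 + 2*j)))² = (Y + (6 + 2*j - 5*Y*j))² = (6 + Y + 2*j - 5*Y*j)²)
-N(139, -266) = -(6 + 139 + 2*(-266) - 5*139*(-266))² = -(6 + 139 - 532 + 184870)² = -1*184483² = -1*34033977289 = -34033977289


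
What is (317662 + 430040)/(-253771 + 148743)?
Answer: -373851/52514 ≈ -7.1191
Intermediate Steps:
(317662 + 430040)/(-253771 + 148743) = 747702/(-105028) = 747702*(-1/105028) = -373851/52514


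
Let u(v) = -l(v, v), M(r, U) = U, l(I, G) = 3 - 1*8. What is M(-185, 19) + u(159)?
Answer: 24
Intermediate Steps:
l(I, G) = -5 (l(I, G) = 3 - 8 = -5)
u(v) = 5 (u(v) = -1*(-5) = 5)
M(-185, 19) + u(159) = 19 + 5 = 24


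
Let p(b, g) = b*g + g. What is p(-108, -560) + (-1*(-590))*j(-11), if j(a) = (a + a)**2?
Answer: 345480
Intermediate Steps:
j(a) = 4*a**2 (j(a) = (2*a)**2 = 4*a**2)
p(b, g) = g + b*g
p(-108, -560) + (-1*(-590))*j(-11) = -560*(1 - 108) + (-1*(-590))*(4*(-11)**2) = -560*(-107) + 590*(4*121) = 59920 + 590*484 = 59920 + 285560 = 345480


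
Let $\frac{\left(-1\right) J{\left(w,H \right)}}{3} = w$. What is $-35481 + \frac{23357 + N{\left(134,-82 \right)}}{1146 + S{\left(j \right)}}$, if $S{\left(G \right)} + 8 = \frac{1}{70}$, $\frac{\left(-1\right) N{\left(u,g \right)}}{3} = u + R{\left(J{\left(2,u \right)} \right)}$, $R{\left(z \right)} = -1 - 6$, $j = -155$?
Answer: $- \frac{2824843621}{79661} \approx -35461.0$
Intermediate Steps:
$J{\left(w,H \right)} = - 3 w$
$R{\left(z \right)} = -7$ ($R{\left(z \right)} = -1 - 6 = -7$)
$N{\left(u,g \right)} = 21 - 3 u$ ($N{\left(u,g \right)} = - 3 \left(u - 7\right) = - 3 \left(-7 + u\right) = 21 - 3 u$)
$S{\left(G \right)} = - \frac{559}{70}$ ($S{\left(G \right)} = -8 + \frac{1}{70} = - \frac{559}{70}$)
$-35481 + \frac{23357 + N{\left(134,-82 \right)}}{1146 + S{\left(j \right)}} = -35481 + \frac{23357 + \left(21 - 402\right)}{1146 - \frac{559}{70}} = -35481 + \frac{23357 + \left(21 - 402\right)}{\frac{79661}{70}} = -35481 + \left(23357 - 381\right) \frac{70}{79661} = -35481 + 22976 \cdot \frac{70}{79661} = -35481 + \frac{1608320}{79661} = - \frac{2824843621}{79661}$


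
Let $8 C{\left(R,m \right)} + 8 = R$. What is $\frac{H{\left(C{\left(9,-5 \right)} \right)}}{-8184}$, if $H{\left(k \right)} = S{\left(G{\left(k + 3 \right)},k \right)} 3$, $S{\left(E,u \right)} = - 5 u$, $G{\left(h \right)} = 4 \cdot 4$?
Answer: $\frac{5}{21824} \approx 0.00022911$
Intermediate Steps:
$C{\left(R,m \right)} = -1 + \frac{R}{8}$
$G{\left(h \right)} = 16$
$H{\left(k \right)} = - 15 k$ ($H{\left(k \right)} = - 5 k 3 = - 15 k$)
$\frac{H{\left(C{\left(9,-5 \right)} \right)}}{-8184} = \frac{\left(-15\right) \left(-1 + \frac{1}{8} \cdot 9\right)}{-8184} = - 15 \left(-1 + \frac{9}{8}\right) \left(- \frac{1}{8184}\right) = \left(-15\right) \frac{1}{8} \left(- \frac{1}{8184}\right) = \left(- \frac{15}{8}\right) \left(- \frac{1}{8184}\right) = \frac{5}{21824}$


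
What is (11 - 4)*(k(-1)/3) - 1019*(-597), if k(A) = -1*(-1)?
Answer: 1825036/3 ≈ 6.0835e+5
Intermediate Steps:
k(A) = 1
(11 - 4)*(k(-1)/3) - 1019*(-597) = (11 - 4)*(1/3) - 1019*(-597) = 7*(1*(1/3)) + 608343 = 7*(1/3) + 608343 = 7/3 + 608343 = 1825036/3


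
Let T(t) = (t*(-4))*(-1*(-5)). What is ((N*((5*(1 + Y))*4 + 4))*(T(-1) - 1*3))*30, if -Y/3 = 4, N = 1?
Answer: -110160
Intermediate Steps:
Y = -12 (Y = -3*4 = -12)
T(t) = -20*t (T(t) = -4*t*5 = -20*t)
((N*((5*(1 + Y))*4 + 4))*(T(-1) - 1*3))*30 = ((1*((5*(1 - 12))*4 + 4))*(-20*(-1) - 1*3))*30 = ((1*((5*(-11))*4 + 4))*(20 - 3))*30 = ((1*(-55*4 + 4))*17)*30 = ((1*(-220 + 4))*17)*30 = ((1*(-216))*17)*30 = -216*17*30 = -3672*30 = -110160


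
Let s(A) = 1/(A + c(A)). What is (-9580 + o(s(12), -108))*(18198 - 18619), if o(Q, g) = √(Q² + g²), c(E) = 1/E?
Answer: 4033180 - 5052*√1703026/145 ≈ 3.9877e+6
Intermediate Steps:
c(E) = 1/E
s(A) = 1/(A + 1/A)
(-9580 + o(s(12), -108))*(18198 - 18619) = (-9580 + √((12/(1 + 12²))² + (-108)²))*(18198 - 18619) = (-9580 + √((12/(1 + 144))² + 11664))*(-421) = (-9580 + √((12/145)² + 11664))*(-421) = (-9580 + √(144/21025 + 11664))*(-421) = (-9580 + √(245235744/21025))*(-421) = (-9580 + 12*√1703026/145)*(-421) = 4033180 - 5052*√1703026/145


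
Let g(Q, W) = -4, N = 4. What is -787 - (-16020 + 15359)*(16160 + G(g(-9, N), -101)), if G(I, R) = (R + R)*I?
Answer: 11215061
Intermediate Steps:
G(I, R) = 2*I*R (G(I, R) = (2*R)*I = 2*I*R)
-787 - (-16020 + 15359)*(16160 + G(g(-9, N), -101)) = -787 - (-16020 + 15359)*(16160 + 2*(-4)*(-101)) = -787 - (-661)*(16160 + 808) = -787 - (-661)*16968 = -787 - 1*(-11215848) = -787 + 11215848 = 11215061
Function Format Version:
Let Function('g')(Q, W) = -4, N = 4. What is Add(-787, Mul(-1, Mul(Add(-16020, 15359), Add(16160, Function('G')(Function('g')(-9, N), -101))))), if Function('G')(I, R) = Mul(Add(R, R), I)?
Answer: 11215061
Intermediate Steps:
Function('G')(I, R) = Mul(2, I, R) (Function('G')(I, R) = Mul(Mul(2, R), I) = Mul(2, I, R))
Add(-787, Mul(-1, Mul(Add(-16020, 15359), Add(16160, Function('G')(Function('g')(-9, N), -101))))) = Add(-787, Mul(-1, Mul(Add(-16020, 15359), Add(16160, Mul(2, -4, -101))))) = Add(-787, Mul(-1, Mul(-661, Add(16160, 808)))) = Add(-787, Mul(-1, Mul(-661, 16968))) = Add(-787, Mul(-1, -11215848)) = Add(-787, 11215848) = 11215061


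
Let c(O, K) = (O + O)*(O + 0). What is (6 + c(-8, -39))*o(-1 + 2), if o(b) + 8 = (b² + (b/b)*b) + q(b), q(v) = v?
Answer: -670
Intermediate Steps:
c(O, K) = 2*O² (c(O, K) = (2*O)*O = 2*O²)
o(b) = -8 + b² + 2*b (o(b) = -8 + ((b² + (b/b)*b) + b) = -8 + ((b² + 1*b) + b) = -8 + ((b² + b) + b) = -8 + ((b + b²) + b) = -8 + (b² + 2*b) = -8 + b² + 2*b)
(6 + c(-8, -39))*o(-1 + 2) = (6 + 2*(-8)²)*(-8 + (-1 + 2)² + 2*(-1 + 2)) = (6 + 2*64)*(-8 + 1² + 2*1) = (6 + 128)*(-8 + 1 + 2) = 134*(-5) = -670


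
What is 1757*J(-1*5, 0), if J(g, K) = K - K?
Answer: 0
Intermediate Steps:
J(g, K) = 0
1757*J(-1*5, 0) = 1757*0 = 0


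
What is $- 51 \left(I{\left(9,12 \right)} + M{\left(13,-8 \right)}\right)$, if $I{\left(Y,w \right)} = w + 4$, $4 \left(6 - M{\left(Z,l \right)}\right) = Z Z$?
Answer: $\frac{4131}{4} \approx 1032.8$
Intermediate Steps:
$M{\left(Z,l \right)} = 6 - \frac{Z^{2}}{4}$ ($M{\left(Z,l \right)} = 6 - \frac{Z Z}{4} = 6 - \frac{Z^{2}}{4}$)
$I{\left(Y,w \right)} = 4 + w$
$- 51 \left(I{\left(9,12 \right)} + M{\left(13,-8 \right)}\right) = - 51 \left(\left(4 + 12\right) + \left(6 - \frac{13^{2}}{4}\right)\right) = - 51 \left(16 + \left(6 - \frac{169}{4}\right)\right) = - 51 \left(16 - \frac{145}{4}\right) = \left(-51\right) \left(- \frac{81}{4}\right) = \frac{4131}{4}$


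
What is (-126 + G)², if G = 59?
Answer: 4489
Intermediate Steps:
(-126 + G)² = (-126 + 59)² = (-67)² = 4489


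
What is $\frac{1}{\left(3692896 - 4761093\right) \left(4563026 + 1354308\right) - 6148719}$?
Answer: $- \frac{1}{6320884575517} \approx -1.5821 \cdot 10^{-13}$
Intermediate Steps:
$\frac{1}{\left(3692896 - 4761093\right) \left(4563026 + 1354308\right) - 6148719} = \frac{1}{\left(-1068197\right) 5917334 - 6148719} = \frac{1}{-6320878426798 - 6148719} = \frac{1}{-6320884575517} = - \frac{1}{6320884575517}$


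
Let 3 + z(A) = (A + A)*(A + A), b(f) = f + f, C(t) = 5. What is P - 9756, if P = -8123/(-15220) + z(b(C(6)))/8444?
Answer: -156717981641/16064710 ≈ -9755.4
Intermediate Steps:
b(f) = 2*f
z(A) = -3 + 4*A² (z(A) = -3 + (A + A)*(A + A) = -3 + (2*A)*(2*A) = -3 + 4*A²)
P = 9329119/16064710 (P = -8123/(-15220) + (-3 + 4*(2*5)²)/8444 = -8123*(-1/15220) + (-3 + 4*10²)*(1/8444) = 8123/15220 + (-3 + 4*100)*(1/8444) = 8123/15220 + (-3 + 400)*(1/8444) = 8123/15220 + 397*(1/8444) = 8123/15220 + 397/8444 = 9329119/16064710 ≈ 0.58072)
P - 9756 = 9329119/16064710 - 9756 = -156717981641/16064710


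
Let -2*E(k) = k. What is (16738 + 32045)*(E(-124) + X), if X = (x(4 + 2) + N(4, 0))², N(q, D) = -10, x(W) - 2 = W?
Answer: 3219678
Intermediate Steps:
x(W) = 2 + W
E(k) = -k/2
X = 4 (X = ((2 + (4 + 2)) - 10)² = ((2 + 6) - 10)² = (8 - 10)² = (-2)² = 4)
(16738 + 32045)*(E(-124) + X) = (16738 + 32045)*(-½*(-124) + 4) = 48783*(62 + 4) = 48783*66 = 3219678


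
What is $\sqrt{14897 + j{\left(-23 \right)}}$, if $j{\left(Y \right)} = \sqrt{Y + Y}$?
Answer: $\sqrt{14897 + i \sqrt{46}} \approx 122.05 + 0.0278 i$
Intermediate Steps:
$j{\left(Y \right)} = \sqrt{2} \sqrt{Y}$ ($j{\left(Y \right)} = \sqrt{2 Y} = \sqrt{2} \sqrt{Y}$)
$\sqrt{14897 + j{\left(-23 \right)}} = \sqrt{14897 + \sqrt{2} \sqrt{-23}} = \sqrt{14897 + \sqrt{2} i \sqrt{23}} = \sqrt{14897 + i \sqrt{46}}$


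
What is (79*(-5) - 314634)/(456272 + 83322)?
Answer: -28639/49054 ≈ -0.58383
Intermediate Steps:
(79*(-5) - 314634)/(456272 + 83322) = (-395 - 314634)/539594 = -315029*1/539594 = -28639/49054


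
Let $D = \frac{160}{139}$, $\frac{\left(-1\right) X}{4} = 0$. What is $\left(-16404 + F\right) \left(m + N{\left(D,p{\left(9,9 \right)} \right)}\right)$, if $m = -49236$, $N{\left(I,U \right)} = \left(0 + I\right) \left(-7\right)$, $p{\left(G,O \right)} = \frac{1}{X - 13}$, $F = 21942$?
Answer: $- \frac{37907189112}{139} \approx -2.7271 \cdot 10^{8}$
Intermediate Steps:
$X = 0$ ($X = \left(-4\right) 0 = 0$)
$p{\left(G,O \right)} = - \frac{1}{13}$ ($p{\left(G,O \right)} = \frac{1}{0 - 13} = \frac{1}{-13} = - \frac{1}{13}$)
$D = \frac{160}{139}$ ($D = 160 \cdot \frac{1}{139} = \frac{160}{139} \approx 1.1511$)
$N{\left(I,U \right)} = - 7 I$ ($N{\left(I,U \right)} = I \left(-7\right) = - 7 I$)
$\left(-16404 + F\right) \left(m + N{\left(D,p{\left(9,9 \right)} \right)}\right) = \left(-16404 + 21942\right) \left(-49236 - \frac{1120}{139}\right) = 5538 \left(-49236 - \frac{1120}{139}\right) = 5538 \left(- \frac{6844924}{139}\right) = - \frac{37907189112}{139}$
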